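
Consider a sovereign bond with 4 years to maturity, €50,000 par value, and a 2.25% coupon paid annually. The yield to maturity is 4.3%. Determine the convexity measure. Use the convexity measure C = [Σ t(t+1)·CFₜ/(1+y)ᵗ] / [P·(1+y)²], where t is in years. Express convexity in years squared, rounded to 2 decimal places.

17.55

With y = 0.043:
  t   CF        PV=CF/(1+0.043)^t    t·PV        t(t+1)·PV
  1     1,125.00     1,078.6194     1,078.6194       2,157.2387
  2     1,125.00     1,034.1509     2,068.3018       6,204.9053
  3     1,125.00       991.5157     2,974.5471      11,898.1884
  4    51,125.00    43,201.2275   172,804.9102     864,024.5509
  Σ                 46,305.5135   178,926.3784     884,284.8834
P = 46,305.5135.
Convexity = Σ t(t+1)·PV / [P·(1+y)²] = 884,284.8834 / (46,305.5135 × 1.087849) = 17.55460.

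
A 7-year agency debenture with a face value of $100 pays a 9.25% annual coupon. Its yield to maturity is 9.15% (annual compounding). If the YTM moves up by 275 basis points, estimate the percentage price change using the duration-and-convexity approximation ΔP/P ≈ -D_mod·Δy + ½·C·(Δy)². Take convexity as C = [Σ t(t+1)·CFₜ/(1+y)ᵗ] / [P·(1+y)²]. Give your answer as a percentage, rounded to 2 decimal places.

-12.48%

With y = 0.0915:
  t   CF        PV=CF/(1+0.0915)^t    t·PV        t(t+1)·PV
  1         9.25         8.4746         8.4746          16.9492
  2         9.25         7.7642        15.5283          46.5849
  3         9.25         7.1133        21.3399          85.3595
  4         9.25         6.5170        26.0679         130.3397
  5         9.25         5.9707        29.8533         179.1201
  6         9.25         5.4702        32.8209         229.7463
  7       109.25        59.1909       414.3366       3,314.6929
  Σ                    100.5008       548.4216       4,002.7926
P = 100.5008; D_Mac = 5.45689 yrs; D_mod = 4.99944 yrs; C = 33.43076.
Duration effect: -4.99944 × (+0.0275) = -0.137485
Convexity effect: 0.5 × 33.43076 × (0.0275)² = +0.0126410
ΔP/P ≈ -0.137485 + 0.0126410 = -0.124844 = -12.4844%.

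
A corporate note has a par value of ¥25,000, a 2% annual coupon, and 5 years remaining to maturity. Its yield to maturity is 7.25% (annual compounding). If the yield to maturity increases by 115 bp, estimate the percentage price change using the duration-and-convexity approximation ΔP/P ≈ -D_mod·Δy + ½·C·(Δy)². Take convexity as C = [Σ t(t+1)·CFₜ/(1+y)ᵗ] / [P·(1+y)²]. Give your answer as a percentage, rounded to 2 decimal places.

-4.96%

With y = 0.0725:
  t   CF        PV=CF/(1+0.0725)^t    t·PV        t(t+1)·PV
  1       500.00       466.2005       466.2005         932.4009
  2       500.00       434.6857       869.3715       2,608.1145
  3       500.00       405.3014     1,215.9042       4,863.6168
  4       500.00       377.9034     1,511.6136       7,558.0680
  5    25,500.00    17,970.2317    89,851.1584     539,106.9503
  Σ                 19,654.3227    93,914.2481     555,069.1505
P = 19,654.3227; D_Mac = 4.77830 yrs; D_mod = 4.45529 yrs; C = 24.55243.
Duration effect: -4.45529 × (+0.0115) = -0.051236
Convexity effect: 0.5 × 24.55243 × (0.0115)² = +0.0016235
ΔP/P ≈ -0.051236 + 0.0016235 = -0.049612 = -4.9612%.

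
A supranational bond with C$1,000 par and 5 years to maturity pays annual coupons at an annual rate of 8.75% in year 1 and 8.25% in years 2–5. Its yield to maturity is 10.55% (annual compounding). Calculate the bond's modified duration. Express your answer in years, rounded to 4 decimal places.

Periodic yield y = 0.1055. First find Macaulay duration:
  t   CF        PV=CF/(1+0.1055)^t    t·PV
  1        87.50        79.1497        79.1497
  2        82.50        67.5051       135.0102
  3        82.50        61.0629       183.1888
  4        82.50        55.2356       220.9423
  5     1,082.50       655.5928     3,277.9640
  Σ                    918.5461     3,896.2550
P = 918.5461; Macaulay duration = 3,896.2550 / 918.5461 = 4.24176 years.
Modified duration = D_Mac / (1 + y) = 4.24176 / 1.1055 = 3.83696 years.

3.8370 years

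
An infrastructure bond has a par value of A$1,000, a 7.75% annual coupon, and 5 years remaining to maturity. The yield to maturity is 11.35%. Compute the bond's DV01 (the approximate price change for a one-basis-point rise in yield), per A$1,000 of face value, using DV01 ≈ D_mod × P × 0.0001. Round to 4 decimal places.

A$0.3334

Periodic yield y = 0.1135.
  t   CF        PV=CF/(1+0.1135)^t    t·PV
  1        77.50        69.6004        69.6004
  2        77.50        62.5059       125.0119
  3        77.50        56.1347       168.4040
  4        77.50        50.4128       201.6512
  5     1,077.50       629.4572     3,147.2858
  Σ                    868.1109     3,711.9531
P = 868.1109; D_Mac = 4.27590 yrs; D_mod = 3.84005 yrs.
DV01 ≈ 3.84005 × 868.1109 × 0.0001 = 0.333359.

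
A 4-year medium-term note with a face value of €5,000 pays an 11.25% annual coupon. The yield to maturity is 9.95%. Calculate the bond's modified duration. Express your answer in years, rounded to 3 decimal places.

Periodic yield y = 0.0995. First find Macaulay duration:
  t   CF        PV=CF/(1+0.0995)^t    t·PV
  1       562.50       511.5962       511.5962
  2       562.50       465.2989       930.5979
  3       562.50       423.1914     1,269.5742
  4     5,562.50     3,806.1780    15,224.7118
  Σ                  5,206.2645    17,936.4800
P = 5,206.2645; Macaulay duration = 17,936.4800 / 5,206.2645 = 3.44517 years.
Modified duration = D_Mac / (1 + y) = 3.44517 / 1.0995 = 3.13340 years.

3.133 years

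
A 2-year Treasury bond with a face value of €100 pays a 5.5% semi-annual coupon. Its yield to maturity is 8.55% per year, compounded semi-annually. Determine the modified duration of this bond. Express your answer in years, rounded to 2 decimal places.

1.84 years

Periodic yield y = 0.04275. First find Macaulay duration:
  t   CF        PV=CF/(1+0.04275)^t    t·PV
  1         2.75         2.6373         2.6373
  2         2.75         2.5291         5.0583
  3         2.75         2.4254         7.2763
  4       102.75        86.9083       347.6330
  Σ                     94.5001       362.6049
P = 94.5001; Macaulay duration = 362.6049 / 94.5001 = 3.83708 half-year periods = 1.91854 years.
Modified duration = D_Mac / (1 + y) = 1.91854 / 1.04275 = 1.83989 years.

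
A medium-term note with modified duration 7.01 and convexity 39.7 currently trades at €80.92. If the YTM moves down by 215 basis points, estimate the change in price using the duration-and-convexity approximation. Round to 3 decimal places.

+€12.938

Duration effect: -D_mod·Δy = -7.01 × (-0.0215) = +0.150715
Convexity effect: ½·C·(Δy)² = 0.5 × 39.7 × (-0.0215)² = +0.0091756625
ΔP/P ≈ +0.150715 + 0.0091756625 = +0.1598906625
ΔP ≈ 80.92 × (+0.1598906625) = +12.9383524095.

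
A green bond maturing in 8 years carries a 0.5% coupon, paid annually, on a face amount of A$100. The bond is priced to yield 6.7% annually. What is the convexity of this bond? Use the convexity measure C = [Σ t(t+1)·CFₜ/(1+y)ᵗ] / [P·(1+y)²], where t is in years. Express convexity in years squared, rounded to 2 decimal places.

61.32

With y = 0.067:
  t   CF        PV=CF/(1+0.067)^t    t·PV        t(t+1)·PV
  1         0.50         0.4686         0.4686           0.9372
  2         0.50         0.4392         0.8784           2.6351
  3         0.50         0.4116         1.2348           4.9392
  4         0.50         0.3858         1.5430           7.7151
  5         0.50         0.3615         1.8077          10.8460
  6         0.50         0.3388         2.0330          14.2309
  7         0.50         0.3176         2.2229          17.7831
  8       100.50        59.8206       478.5647       4,307.0826
  Σ                     62.5437       488.7531       4,366.1692
P = 62.5437.
Convexity = Σ t(t+1)·PV / [P·(1+y)²] = 4,366.1692 / (62.5437 × 1.138489) = 61.31807.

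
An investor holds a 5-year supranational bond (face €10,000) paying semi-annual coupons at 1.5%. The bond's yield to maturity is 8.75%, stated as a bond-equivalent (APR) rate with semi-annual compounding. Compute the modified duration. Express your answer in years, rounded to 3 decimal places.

4.595 years

Periodic yield y = 0.04375. First find Macaulay duration:
  t   CF        PV=CF/(1+0.04375)^t    t·PV
  1        75.00        71.8563        71.8563
  2        75.00        68.8443       137.6887
  3        75.00        65.9587       197.8760
  4        75.00        63.1939       252.7757
  5        75.00        60.5451       302.7254
  6        75.00        58.0073       348.0435
  7        75.00        55.5758       389.0307
  8        75.00        53.2463       425.9703
  9        75.00        51.0144       459.1297
  10   10,075.00     6,565.6869    65,656.8692
  Σ                  7,113.9290    68,241.9655
P = 7,113.9290; Macaulay duration = 68,241.9655 / 7,113.9290 = 9.59273 half-year periods = 4.79636 years.
Modified duration = D_Mac / (1 + y) = 4.79636 / 1.04375 = 4.59532 years.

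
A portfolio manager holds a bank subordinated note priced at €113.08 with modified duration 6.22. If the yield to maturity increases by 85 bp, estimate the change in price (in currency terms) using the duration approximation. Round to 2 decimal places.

Duration approximation: ΔP/P ≈ -D_mod · Δy = -6.22 × (+0.0085) = -0.052870.
ΔP ≈ 113.08 × (-0.052870) = -5.9785396.

-€5.98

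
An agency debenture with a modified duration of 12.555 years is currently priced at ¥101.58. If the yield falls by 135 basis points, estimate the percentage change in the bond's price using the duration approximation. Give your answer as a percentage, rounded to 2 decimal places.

Duration approximation: ΔP/P ≈ -D_mod · Δy = -12.555 × (-0.0135) = +0.1694925.
As a percentage: +16.94925%.

+16.95%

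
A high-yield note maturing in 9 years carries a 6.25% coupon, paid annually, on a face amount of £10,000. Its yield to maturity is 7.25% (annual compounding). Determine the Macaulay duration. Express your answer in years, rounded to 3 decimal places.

Periodic yield y = 0.0725. Discount each cash flow and weight by its year:
  t   CF        PV=CF/(1+0.0725)^t    t·PV
  1       625.00       582.7506       582.7506
  2       625.00       543.3572     1,086.7144
  3       625.00       506.6267     1,519.8802
  4       625.00       472.3793     1,889.5170
  5       625.00       440.4469     2,202.2343
  6       625.00       410.6731     2,464.0383
  7       625.00       382.9119     2,680.3836
  8       625.00       357.0275     2,856.2196
  9    10,625.00     5,659.1764    50,932.5876
  Σ                  9,355.3495    66,214.3256
Price P = Σ PV = 9,355.3495.
Macaulay duration = Σ(t·PV) / P = 66,214.3256 / 9,355.3495 = 7.07770 years.

7.078 years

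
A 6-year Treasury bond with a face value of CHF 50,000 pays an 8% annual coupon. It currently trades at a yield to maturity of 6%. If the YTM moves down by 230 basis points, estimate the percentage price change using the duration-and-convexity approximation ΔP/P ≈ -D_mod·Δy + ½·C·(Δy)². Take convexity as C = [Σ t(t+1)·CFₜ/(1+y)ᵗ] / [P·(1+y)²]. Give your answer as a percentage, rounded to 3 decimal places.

With y = 0.06:
  t   CF        PV=CF/(1+0.06)^t    t·PV        t(t+1)·PV
  1     4,000.00     3,773.5849     3,773.5849       7,547.1698
  2     4,000.00     3,559.9858     7,119.9715      21,359.9146
  3     4,000.00     3,358.4771    10,075.4314      40,301.7256
  4     4,000.00     3,168.3747    12,673.4986      63,367.4931
  5     4,000.00     2,989.0327    14,945.1635      89,670.9807
  6    54,000.00    38,067.8692   228,407.2151   1,598,850.5057
  Σ                 54,917.3243   276,994.8650   1,821,097.7895
P = 54,917.3243; D_Mac = 5.04385 yrs; D_mod = 4.75835 yrs; C = 29.51292.
Duration effect: -4.75835 × (-0.023) = +0.109442
Convexity effect: 0.5 × 29.51292 × (-0.023)² = +0.0078062
ΔP/P ≈ +0.109442 + 0.0078062 = +0.117248 = +11.7248%.

+11.725%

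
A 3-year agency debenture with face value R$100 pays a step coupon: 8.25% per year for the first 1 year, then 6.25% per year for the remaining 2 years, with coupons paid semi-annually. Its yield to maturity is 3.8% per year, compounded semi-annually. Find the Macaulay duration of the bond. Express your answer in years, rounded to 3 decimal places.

Periodic yield y = 0.019. Discount each cash flow and weight by its period:
  t   CF        PV=CF/(1+0.019)^t    t·PV
  1        4.125         4.0481         4.0481
  2        4.125         3.9726         7.9452
  3        3.125         2.9534         8.8603
  4        3.125         2.8984        11.5935
  5        3.125         2.8443        14.2216
  6      103.125        92.1126       552.6754
  Σ                    108.8294       599.3441
Price P = Σ PV = 108.8294.
Macaulay duration = Σ(t·PV) / P = 599.3441 / 108.8294 = 5.50719 half-year periods.
In years: 5.50719 / 2 = 2.75359 years.

2.754 years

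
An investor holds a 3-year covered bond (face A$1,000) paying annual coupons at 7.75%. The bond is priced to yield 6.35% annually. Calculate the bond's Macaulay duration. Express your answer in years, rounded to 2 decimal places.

Periodic yield y = 0.0635. Discount each cash flow and weight by its year:
  t   CF        PV=CF/(1+0.0635)^t    t·PV
  1        77.50        72.8726        72.8726
  2        77.50        68.5215       137.0430
  3     1,077.50       895.7871     2,687.3613
  Σ                  1,037.1812     2,897.2768
Price P = Σ PV = 1,037.1812.
Macaulay duration = Σ(t·PV) / P = 2,897.2768 / 1,037.1812 = 2.79341 years.

2.79 years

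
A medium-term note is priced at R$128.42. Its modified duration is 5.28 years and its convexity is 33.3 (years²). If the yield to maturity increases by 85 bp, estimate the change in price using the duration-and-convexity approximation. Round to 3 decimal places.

-R$5.609

Duration effect: -D_mod·Δy = -5.28 × (+0.0085) = -0.044880
Convexity effect: ½·C·(Δy)² = 0.5 × 33.3 × (0.0085)² = +0.0012029625
ΔP/P ≈ -0.044880 + 0.0012029625 = -0.0436770375
ΔP ≈ 128.42 × (-0.0436770375) = -5.60900515575.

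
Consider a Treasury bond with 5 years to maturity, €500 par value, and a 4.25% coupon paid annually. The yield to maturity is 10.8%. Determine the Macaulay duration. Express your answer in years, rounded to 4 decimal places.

4.5401 years

Periodic yield y = 0.108. Discount each cash flow and weight by its year:
  t   CF        PV=CF/(1+0.108)^t    t·PV
  1        21.25        19.1787        19.1787
  2        21.25        17.3093        34.6186
  3        21.25        15.6221        46.8663
  4        21.25        14.0994        56.3975
  5       521.25       312.1384     1,560.6922
  Σ                    378.3479     1,717.7534
Price P = Σ PV = 378.3479.
Macaulay duration = Σ(t·PV) / P = 1,717.7534 / 378.3479 = 4.54014 years.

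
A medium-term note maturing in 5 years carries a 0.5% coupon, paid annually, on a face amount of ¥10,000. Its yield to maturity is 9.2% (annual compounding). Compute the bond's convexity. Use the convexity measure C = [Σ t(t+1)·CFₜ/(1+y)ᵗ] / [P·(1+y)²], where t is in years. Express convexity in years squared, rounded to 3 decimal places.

24.737

With y = 0.092:
  t   CF        PV=CF/(1+0.092)^t    t·PV        t(t+1)·PV
  1        50.00        45.7875        45.7875          91.5751
  2        50.00        41.9300        83.8600         251.5799
  3        50.00        38.3974       115.1923         460.7691
  4        50.00        35.1625       140.6499         703.2495
  5    10,050.00     6,472.2140    32,361.0701     194,166.4206
  Σ                  6,633.4915    32,746.5598     195,673.5942
P = 6,633.4915.
Convexity = Σ t(t+1)·PV / [P·(1+y)²] = 195,673.5942 / (6,633.4915 × 1.192464) = 24.73687.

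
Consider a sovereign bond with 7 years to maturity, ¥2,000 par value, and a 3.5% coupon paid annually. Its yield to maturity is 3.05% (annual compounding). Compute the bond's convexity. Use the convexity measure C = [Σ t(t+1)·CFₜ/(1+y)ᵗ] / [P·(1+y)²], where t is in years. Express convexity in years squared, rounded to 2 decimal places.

With y = 0.0305:
  t   CF        PV=CF/(1+0.0305)^t    t·PV        t(t+1)·PV
  1        70.00        67.9282        67.9282         135.8564
  2        70.00        65.9177       131.8354         395.5062
  3        70.00        63.9667       191.9001         767.6006
  4        70.00        62.0735       248.2939       1,241.4695
  5        70.00        60.2363       301.1813       1,807.0881
  6        70.00        58.4534       350.7206       2,455.0444
  7     2,070.00     1,677.3912    11,741.7387      93,933.9099
  Σ                  2,055.9670    13,033.5983     100,736.4750
P = 2,055.9670.
Convexity = Σ t(t+1)·PV / [P·(1+y)²] = 100,736.4750 / (2,055.9670 × 1.061930) = 46.13968.

46.14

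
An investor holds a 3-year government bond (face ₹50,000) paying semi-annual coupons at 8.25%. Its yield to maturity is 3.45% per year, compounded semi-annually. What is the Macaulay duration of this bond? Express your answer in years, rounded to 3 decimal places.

Periodic yield y = 0.01725. Discount each cash flow and weight by its period:
  t   CF        PV=CF/(1+0.01725)^t    t·PV
  1     2,062.50     2,027.5252     2,027.5252
  2     2,062.50     1,993.1435     3,986.2869
  3     2,062.50     1,959.3448     5,878.0343
  4     2,062.50     1,926.1192     7,704.4768
  5     2,062.50     1,893.4571     9,467.2854
  6    52,062.50    46,984.9563   281,909.7380
  Σ                 56,784.5461   310,973.3467
Price P = Σ PV = 56,784.5461.
Macaulay duration = Σ(t·PV) / P = 310,973.3467 / 56,784.5461 = 5.47637 half-year periods.
In years: 5.47637 / 2 = 2.73819 years.

2.738 years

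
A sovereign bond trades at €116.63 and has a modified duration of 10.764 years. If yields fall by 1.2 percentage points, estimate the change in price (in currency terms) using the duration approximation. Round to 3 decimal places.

Duration approximation: ΔP/P ≈ -D_mod · Δy = -10.764 × (-0.012) = +0.129168.
ΔP ≈ 116.63 × (+0.129168) = +15.06486384.

+€15.065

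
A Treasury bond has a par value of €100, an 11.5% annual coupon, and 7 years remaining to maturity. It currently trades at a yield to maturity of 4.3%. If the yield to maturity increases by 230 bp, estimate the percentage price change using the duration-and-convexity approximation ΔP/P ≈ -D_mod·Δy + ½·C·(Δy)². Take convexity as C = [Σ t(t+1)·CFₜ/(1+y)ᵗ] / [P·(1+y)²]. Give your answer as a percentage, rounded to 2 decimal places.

With y = 0.043:
  t   CF        PV=CF/(1+0.043)^t    t·PV        t(t+1)·PV
  1        11.50        11.0259        11.0259          22.0518
  2        11.50        10.5713        21.1426          63.4279
  3        11.50        10.1355        30.4065         121.6259
  4        11.50         9.7176        38.8705         194.3527
  5        11.50         9.3170        46.5850         279.5101
  6        11.50         8.9329        53.5973         375.1814
  7       111.50        83.0395       581.2765       4,650.2118
  Σ                    142.7397       782.9044       5,706.3617
P = 142.7397; D_Mac = 5.48484 yrs; D_mod = 5.25871 yrs; C = 36.74902.
Duration effect: -5.25871 × (+0.023) = -0.120950
Convexity effect: 0.5 × 36.74902 × (0.023)² = +0.0097201
ΔP/P ≈ -0.120950 + 0.0097201 = -0.111230 = -11.1230%.

-11.12%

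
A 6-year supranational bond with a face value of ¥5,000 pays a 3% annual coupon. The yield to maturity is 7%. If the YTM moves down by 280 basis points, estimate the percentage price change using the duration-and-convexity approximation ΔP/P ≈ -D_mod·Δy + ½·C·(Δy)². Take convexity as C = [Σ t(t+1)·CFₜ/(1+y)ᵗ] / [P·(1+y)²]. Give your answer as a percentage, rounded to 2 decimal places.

+15.74%

With y = 0.07:
  t   CF        PV=CF/(1+0.07)^t    t·PV        t(t+1)·PV
  1       150.00       140.1869       140.1869         280.3738
  2       150.00       131.0158       262.0316         786.0949
  3       150.00       122.4447       367.3340       1,469.3362
  4       150.00       114.4343       457.7371       2,288.6856
  5       150.00       106.9479       534.7396       3,208.4378
  6     5,150.00     3,431.6625    20,589.9747     144,129.8230
  Σ                  4,046.6921    22,352.0041     152,162.7513
P = 4,046.6921; D_Mac = 5.52352 yrs; D_mod = 5.16217 yrs; C = 32.84284.
Duration effect: -5.16217 × (-0.028) = +0.144541
Convexity effect: 0.5 × 32.84284 × (-0.028)² = +0.0128744
ΔP/P ≈ +0.144541 + 0.0128744 = +0.157415 = +15.7415%.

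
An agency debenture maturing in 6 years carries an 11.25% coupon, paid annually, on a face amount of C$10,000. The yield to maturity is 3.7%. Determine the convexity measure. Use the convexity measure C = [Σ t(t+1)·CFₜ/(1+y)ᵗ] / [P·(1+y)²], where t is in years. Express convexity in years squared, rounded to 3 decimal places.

29.491

With y = 0.037:
  t   CF        PV=CF/(1+0.037)^t    t·PV        t(t+1)·PV
  1     1,125.00     1,084.8602     1,084.8602       2,169.7203
  2     1,125.00     1,046.1525     2,092.3051       6,276.9152
  3     1,125.00     1,008.8260     3,026.4779      12,105.9116
  4     1,125.00       972.8312     3,891.3249      19,456.6243
  5     1,125.00       938.1207     4,690.6037      28,143.6224
  6    11,125.00     8,945.9709    53,675.8254     375,730.7780
  Σ                 13,996.7615    68,461.3972     443,883.5718
P = 13,996.7615.
Convexity = Σ t(t+1)·PV / [P·(1+y)²] = 443,883.5718 / (13,996.7615 × 1.075369) = 29.49063.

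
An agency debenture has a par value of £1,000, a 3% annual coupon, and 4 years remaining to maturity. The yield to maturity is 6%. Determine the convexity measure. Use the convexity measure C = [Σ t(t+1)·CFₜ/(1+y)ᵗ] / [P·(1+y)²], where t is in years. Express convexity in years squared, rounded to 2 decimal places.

With y = 0.06:
  t   CF        PV=CF/(1+0.06)^t    t·PV        t(t+1)·PV
  1        30.00        28.3019        28.3019          56.6038
  2        30.00        26.6999        53.3998         160.1994
  3        30.00        25.1886        75.5657         302.2629
  4     1,030.00       815.8565     3,263.4259      16,317.1295
  Σ                    896.0468     3,420.6933      16,836.1955
P = 896.0468.
Convexity = Σ t(t+1)·PV / [P·(1+y)²] = 16,836.1955 / (896.0468 × 1.123600) = 16.72251.

16.72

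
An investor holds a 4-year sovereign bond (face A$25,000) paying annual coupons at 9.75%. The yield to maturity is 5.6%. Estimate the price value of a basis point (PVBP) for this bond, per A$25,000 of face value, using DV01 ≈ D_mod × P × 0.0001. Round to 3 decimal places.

Periodic yield y = 0.056.
  t   CF        PV=CF/(1+0.056)^t    t·PV
  1     2,437.50     2,308.2386     2,308.2386
  2     2,437.50     2,185.8320     4,371.6641
  3     2,437.50     2,069.9167     6,209.7501
  4    27,437.50    22,064.2345    88,256.9380
  Σ                 28,628.2219   101,146.5909
P = 28,628.2219; D_Mac = 3.53311 yrs; D_mod = 3.34575 yrs.
DV01 ≈ 3.34575 × 28,628.2219 × 0.0001 = 9.578276.

A$9.578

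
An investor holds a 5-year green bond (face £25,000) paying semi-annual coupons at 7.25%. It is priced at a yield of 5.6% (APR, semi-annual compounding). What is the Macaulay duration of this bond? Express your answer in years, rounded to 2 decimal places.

Periodic yield y = 0.028. Discount each cash flow and weight by its period:
  t   CF        PV=CF/(1+0.028)^t    t·PV
  1       906.25       881.5661       881.5661
  2       906.25       857.5546     1,715.1092
  3       906.25       834.1971     2,502.5913
  4       906.25       811.4758     3,245.9031
  5       906.25       789.3733     3,946.8666
  6       906.25       767.8729     4,607.2373
  7       906.25       746.9581     5,228.7064
  8       906.25       726.6129     5,812.9032
  9       906.25       706.8219     6,361.3970
  10   25,906.25    19,655.0162   196,550.1618
  Σ                 26,777.4489   230,852.4421
Price P = Σ PV = 26,777.4489.
Macaulay duration = Σ(t·PV) / P = 230,852.4421 / 26,777.4489 = 8.62115 half-year periods.
In years: 8.62115 / 2 = 4.31058 years.

4.31 years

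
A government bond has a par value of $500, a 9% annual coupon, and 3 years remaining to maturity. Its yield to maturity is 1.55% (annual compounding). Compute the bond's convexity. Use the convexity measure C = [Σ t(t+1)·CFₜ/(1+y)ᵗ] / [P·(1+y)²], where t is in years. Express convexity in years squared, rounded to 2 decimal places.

10.51

With y = 0.0155:
  t   CF        PV=CF/(1+0.0155)^t    t·PV        t(t+1)·PV
  1        45.00        44.3131        44.3131          88.6263
  2        45.00        43.6368        87.2736         261.8207
  3       545.00       520.4233     1,561.2699       6,245.0794
  Σ                    608.3732     1,692.8566       6,595.5264
P = 608.3732.
Convexity = Σ t(t+1)·PV / [P·(1+y)²] = 6,595.5264 / (608.3732 × 1.031240) = 10.51283.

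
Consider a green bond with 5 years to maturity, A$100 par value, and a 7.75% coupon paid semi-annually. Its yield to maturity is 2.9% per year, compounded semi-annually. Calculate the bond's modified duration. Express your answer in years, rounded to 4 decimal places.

Periodic yield y = 0.0145. First find Macaulay duration:
  t   CF        PV=CF/(1+0.0145)^t    t·PV
  1        3.875         3.8196         3.8196
  2        3.875         3.7650         7.5300
  3        3.875         3.7112        11.1336
  4        3.875         3.6582        14.6327
  5        3.875         3.6059        18.0294
  6        3.875         3.5543        21.3261
  7        3.875         3.5035        24.5248
  8        3.875         3.4535        27.6277
  9        3.875         3.4041        30.6370
  10     103.875        89.9478       899.4780
  Σ                    122.4232     1,058.7389
P = 122.4232; Macaulay duration = 1,058.7389 / 122.4232 = 8.64819 half-year periods = 4.32410 years.
Modified duration = D_Mac / (1 + y) = 4.32410 / 1.0145 = 4.26229 years.

4.2623 years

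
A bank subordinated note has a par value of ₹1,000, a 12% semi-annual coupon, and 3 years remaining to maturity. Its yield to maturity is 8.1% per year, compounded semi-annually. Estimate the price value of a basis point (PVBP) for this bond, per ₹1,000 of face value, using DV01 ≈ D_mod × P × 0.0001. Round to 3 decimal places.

Periodic yield y = 0.0405.
  t   CF        PV=CF/(1+0.0405)^t    t·PV
  1        60.00        57.6646        57.6646
  2        60.00        55.4201       110.8401
  3        60.00        53.2629       159.7888
  4        60.00        51.1897       204.7590
  5        60.00        49.1973       245.9863
  6     1,060.00       835.3209     5,011.9255
  Σ                  1,102.0555     5,790.9642
P = 1,102.0555; D_Mac = 5.25469 half-year periods = 2.62735 yrs; D_mod = 2.52508 yrs.
DV01 ≈ 2.52508 × 1,102.0555 × 0.0001 = 0.278278.

₹0.278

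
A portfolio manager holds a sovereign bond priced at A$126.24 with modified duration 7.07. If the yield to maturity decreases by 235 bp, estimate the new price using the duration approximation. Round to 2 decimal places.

Duration approximation: ΔP/P ≈ -D_mod · Δy = -7.07 × (-0.0235) = +0.166145.
New price ≈ 126.24 × (1 + 0.166145) = 147.2141448.

A$147.21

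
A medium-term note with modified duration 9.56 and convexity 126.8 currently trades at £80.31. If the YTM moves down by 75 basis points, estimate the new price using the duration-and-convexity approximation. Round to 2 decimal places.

£86.35

Duration effect: -D_mod·Δy = -9.56 × (-0.0075) = +0.071700
Convexity effect: ½·C·(Δy)² = 0.5 × 126.8 × (-0.0075)² = +0.00356625
ΔP/P ≈ +0.071700 + 0.00356625 = +0.07526625
New price ≈ 80.31 × (1 + 0.07526625) = 86.3546325375.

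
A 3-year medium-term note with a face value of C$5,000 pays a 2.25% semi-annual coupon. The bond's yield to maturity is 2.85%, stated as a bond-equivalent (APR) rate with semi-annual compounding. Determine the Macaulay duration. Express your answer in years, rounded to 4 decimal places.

2.9169 years

Periodic yield y = 0.01425. Discount each cash flow and weight by its period:
  t   CF        PV=CF/(1+0.01425)^t    t·PV
  1        56.25        55.4597        55.4597
  2        56.25        54.6805       109.3610
  3        56.25        53.9123       161.7368
  4        56.25        53.1548       212.6192
  5        56.25        52.4080       262.0399
  6     5,056.25     4,644.7083    27,868.2496
  Σ                  4,914.3235    28,669.4661
Price P = Σ PV = 4,914.3235.
Macaulay duration = Σ(t·PV) / P = 28,669.4661 / 4,914.3235 = 5.83386 half-year periods.
In years: 5.83386 / 2 = 2.91693 years.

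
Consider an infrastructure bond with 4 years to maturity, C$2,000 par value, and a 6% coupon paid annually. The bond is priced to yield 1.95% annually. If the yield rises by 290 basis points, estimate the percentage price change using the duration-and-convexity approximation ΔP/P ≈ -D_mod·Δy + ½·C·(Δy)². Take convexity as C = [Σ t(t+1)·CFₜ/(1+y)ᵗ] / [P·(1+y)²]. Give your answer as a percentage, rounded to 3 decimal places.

With y = 0.0195:
  t   CF        PV=CF/(1+0.0195)^t    t·PV        t(t+1)·PV
  1       120.00       117.7048       117.7048         235.4095
  2       120.00       115.4534       230.9068         692.7205
  3       120.00       113.2451       339.7354       1,358.9416
  4     2,120.00     1,962.3973     7,849.5893      39,247.9463
  Σ                  2,308.8006     8,537.9362      41,535.0179
P = 2,308.8006; D_Mac = 3.69800 yrs; D_mod = 3.62726 yrs; C = 17.30826.
Duration effect: -3.62726 × (+0.029) = -0.105191
Convexity effect: 0.5 × 17.30826 × (0.029)² = +0.0072781
ΔP/P ≈ -0.105191 + 0.0072781 = -0.097913 = -9.7913%.

-9.791%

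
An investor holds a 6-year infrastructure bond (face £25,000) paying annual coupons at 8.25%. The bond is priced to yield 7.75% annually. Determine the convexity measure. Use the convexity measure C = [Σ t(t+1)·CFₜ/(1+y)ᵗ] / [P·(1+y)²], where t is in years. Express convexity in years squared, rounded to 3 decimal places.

28.072

With y = 0.0775:
  t   CF        PV=CF/(1+0.0775)^t    t·PV        t(t+1)·PV
  1     2,062.50     1,914.1531     1,914.1531       3,828.3063
  2     2,062.50     1,776.4762     3,552.9524      10,658.8573
  3     2,062.50     1,648.7018     4,946.1055      19,784.4220
  4     2,062.50     1,530.1177     6,120.4708      30,602.3542
  5     2,062.50     1,420.0628     7,100.3142      42,601.8852
  6    27,062.50    17,292.7571   103,756.5425     726,295.7972
  Σ                 25,582.2688   127,390.5386     833,771.6223
P = 25,582.2688.
Convexity = Σ t(t+1)·PV / [P·(1+y)²] = 833,771.6223 / (25,582.2688 × 1.161006) = 28.07201.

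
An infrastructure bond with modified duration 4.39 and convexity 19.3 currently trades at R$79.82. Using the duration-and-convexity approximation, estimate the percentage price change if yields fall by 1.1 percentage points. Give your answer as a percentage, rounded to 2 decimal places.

Duration effect: -D_mod·Δy = -4.39 × (-0.011) = +0.048290
Convexity effect: ½·C·(Δy)² = 0.5 × 19.3 × (-0.011)² = +0.00116765
ΔP/P ≈ +0.048290 + 0.00116765 = +0.04945765
= +4.945765%.

+4.95%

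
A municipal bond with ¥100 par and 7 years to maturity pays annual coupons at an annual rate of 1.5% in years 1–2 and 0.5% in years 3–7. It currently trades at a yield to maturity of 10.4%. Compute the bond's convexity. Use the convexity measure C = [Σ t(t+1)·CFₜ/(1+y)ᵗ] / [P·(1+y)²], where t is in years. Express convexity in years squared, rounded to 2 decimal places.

43.29

With y = 0.104:
  t   CF        PV=CF/(1+0.104)^t    t·PV        t(t+1)·PV
  1         1.50         1.3587         1.3587           2.7174
  2         1.50         1.2307         2.4614           7.3842
  3         0.50         0.3716         1.1148           4.4591
  4         0.50         0.3366         1.3463           6.7317
  5         0.50         0.3049         1.5244           9.1463
  6         0.50         0.2762         1.6569          11.5986
  7       100.50        50.2785       351.9497       2,815.5975
  Σ                     54.1571       361.4122       2,857.6348
P = 54.1571.
Convexity = Σ t(t+1)·PV / [P·(1+y)²] = 2,857.6348 / (54.1571 × 1.218816) = 43.29252.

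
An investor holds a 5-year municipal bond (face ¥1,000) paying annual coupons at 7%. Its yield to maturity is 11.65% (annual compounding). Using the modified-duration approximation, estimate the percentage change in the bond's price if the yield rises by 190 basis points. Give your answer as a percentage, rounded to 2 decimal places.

-7.35%

Periodic yield y = 0.1165. Modified duration first:
  t   CF        PV=CF/(1+0.1165)^t    t·PV
  1        70.00        62.6959        62.6959
  2        70.00        56.1540       112.3080
  3        70.00        50.2947       150.8840
  4        70.00        45.0467       180.1869
  5     1,070.00       616.7230     3,083.6150
  Σ                    830.9143     3,589.6897
P = 830.9143; D_Mac = 4.32017 yrs; D_mod = 4.32017/(1+0.1165) = 3.86939 yrs.
ΔP/P ≈ -D_mod · Δy = -3.86939 × (+0.019) = -0.073518 = -7.3518%.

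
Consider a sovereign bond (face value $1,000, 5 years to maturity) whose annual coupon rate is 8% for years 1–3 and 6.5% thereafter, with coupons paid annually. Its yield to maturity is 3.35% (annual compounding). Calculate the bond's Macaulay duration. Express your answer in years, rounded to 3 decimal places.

4.379 years

Periodic yield y = 0.0335. Discount each cash flow and weight by its year:
  t   CF        PV=CF/(1+0.0335)^t    t·PV
  1        80.00        77.4069        77.4069
  2        80.00        74.8978       149.7956
  3        80.00        72.4700       217.4101
  4        65.00        56.9733       227.8932
  5     1,065.00       903.2276     4,516.1380
  Σ                  1,184.9756     5,188.6439
Price P = Σ PV = 1,184.9756.
Macaulay duration = Σ(t·PV) / P = 5,188.6439 / 1,184.9756 = 4.37869 years.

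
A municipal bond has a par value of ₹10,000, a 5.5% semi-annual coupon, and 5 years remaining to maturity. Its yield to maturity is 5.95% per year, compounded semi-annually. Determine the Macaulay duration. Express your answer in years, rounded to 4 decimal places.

4.4322 years

Periodic yield y = 0.02975. Discount each cash flow and weight by its period:
  t   CF        PV=CF/(1+0.02975)^t    t·PV
  1       275.00       267.0551       267.0551
  2       275.00       259.3398       518.6795
  3       275.00       251.8473       755.5419
  4       275.00       244.5713       978.2852
  5       275.00       237.5055     1,187.5276
  6       275.00       230.6439     1,383.8631
  7       275.00       223.9804     1,567.8631
  8       275.00       217.5095     1,740.0762
  9       275.00       211.2256     1,901.0301
  10   10,275.00     7,664.1470    76,641.4697
  Σ                  9,807.8253    86,941.3915
Price P = Σ PV = 9,807.8253.
Macaulay duration = Σ(t·PV) / P = 86,941.3915 / 9,807.8253 = 8.86449 half-year periods.
In years: 8.86449 / 2 = 4.43225 years.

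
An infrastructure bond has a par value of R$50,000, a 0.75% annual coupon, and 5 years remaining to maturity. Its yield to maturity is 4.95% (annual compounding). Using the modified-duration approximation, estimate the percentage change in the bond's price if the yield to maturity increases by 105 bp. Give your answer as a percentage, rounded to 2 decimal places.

-4.92%

Periodic yield y = 0.0495. Modified duration first:
  t   CF        PV=CF/(1+0.0495)^t    t·PV
  1       375.00       357.3130       357.3130
  2       375.00       340.4602       680.9205
  3       375.00       324.4023       973.2069
  4       375.00       309.1018     1,236.4071
  5    50,375.00    39,564.2415   197,821.2077
  Σ                 40,895.5189   201,069.0552
P = 40,895.5189; D_Mac = 4.91665 yrs; D_mod = 4.91665/(1+0.0495) = 4.68476 yrs.
ΔP/P ≈ -D_mod · Δy = -4.68476 × (+0.0105) = -0.049190 = -4.9190%.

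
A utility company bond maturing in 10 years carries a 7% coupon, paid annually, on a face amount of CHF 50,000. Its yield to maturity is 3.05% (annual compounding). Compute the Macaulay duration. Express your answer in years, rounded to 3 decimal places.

7.884 years

Periodic yield y = 0.0305. Discount each cash flow and weight by its year:
  t   CF        PV=CF/(1+0.0305)^t    t·PV
  1     3,500.00     3,396.4095     3,396.4095
  2     3,500.00     3,295.8850     6,591.7700
  3     3,500.00     3,198.3358     9,595.0073
  4     3,500.00     3,103.6737    12,414.6949
  5     3,500.00     3,011.8134    15,059.0671
  6     3,500.00     2,922.6719    17,536.0315
  7     3,500.00     2,836.1688    19,853.1814
  8     3,500.00     2,752.2259    22,017.8071
  9     3,500.00     2,670.7675    24,036.9073
  10   53,500.00    39,616.2917   396,162.9171
  Σ                 66,804.2432   526,663.7933
Price P = Σ PV = 66,804.2432.
Macaulay duration = Σ(t·PV) / P = 526,663.7933 / 66,804.2432 = 7.88369 years.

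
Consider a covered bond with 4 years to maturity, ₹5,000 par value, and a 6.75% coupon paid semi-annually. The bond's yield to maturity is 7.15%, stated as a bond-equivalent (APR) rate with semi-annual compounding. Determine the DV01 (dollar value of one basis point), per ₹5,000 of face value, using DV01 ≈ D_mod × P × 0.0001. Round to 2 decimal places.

Periodic yield y = 0.03575.
  t   CF        PV=CF/(1+0.03575)^t    t·PV
  1       168.75       162.9254       162.9254
  2       168.75       157.3019       314.6037
  3       168.75       151.8724       455.6173
  4       168.75       146.6304       586.5216
  5       168.75       141.5693       707.8465
  6       168.75       136.6829       820.0973
  7       168.75       131.9651       923.7559
  8     5,168.75     3,902.5277    31,220.2214
  Σ                  4,931.4751    35,191.5891
P = 4,931.4751; D_Mac = 7.13612 half-year periods = 3.56806 yrs; D_mod = 3.44490 yrs.
DV01 ≈ 3.44490 × 4,931.4751 × 0.0001 = 1.698846.

₹1.70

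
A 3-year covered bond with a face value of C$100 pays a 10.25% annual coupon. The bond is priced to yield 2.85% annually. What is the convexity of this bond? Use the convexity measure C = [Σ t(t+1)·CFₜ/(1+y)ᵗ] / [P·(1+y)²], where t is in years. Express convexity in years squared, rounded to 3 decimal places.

With y = 0.0285:
  t   CF        PV=CF/(1+0.0285)^t    t·PV        t(t+1)·PV
  1        10.25         9.9660         9.9660          19.9319
  2        10.25         9.6898        19.3796          58.1389
  3       110.25       101.3365       304.0094       1,216.0375
  Σ                    120.9922       333.3550       1,294.1083
P = 120.9922.
Convexity = Σ t(t+1)·PV / [P·(1+y)²] = 1,294.1083 / (120.9922 × 1.057812) = 10.11124.

10.111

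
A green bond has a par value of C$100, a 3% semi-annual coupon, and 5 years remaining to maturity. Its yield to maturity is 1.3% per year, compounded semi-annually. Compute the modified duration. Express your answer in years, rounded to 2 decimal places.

Periodic yield y = 0.0065. First find Macaulay duration:
  t   CF        PV=CF/(1+0.0065)^t    t·PV
  1         1.50         1.4903         1.4903
  2         1.50         1.4807         2.9614
  3         1.50         1.4711         4.4134
  4         1.50         1.4616         5.8465
  5         1.50         1.4522         7.2609
  6         1.50         1.4428         8.6568
  7         1.50         1.4335        10.0344
  8         1.50         1.4242        11.3939
  9         1.50         1.4150        12.7353
  10      101.50        95.1324       951.3236
  Σ                    108.2039     1,016.1165
P = 108.2039; Macaulay duration = 1,016.1165 / 108.2039 = 9.39076 half-year periods = 4.69538 years.
Modified duration = D_Mac / (1 + y) = 4.69538 / 1.0065 = 4.66506 years.

4.67 years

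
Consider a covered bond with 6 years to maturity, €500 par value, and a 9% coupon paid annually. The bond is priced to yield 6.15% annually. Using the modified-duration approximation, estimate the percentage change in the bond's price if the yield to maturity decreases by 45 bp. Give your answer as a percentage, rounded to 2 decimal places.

+2.11%

Periodic yield y = 0.0615. Modified duration first:
  t   CF        PV=CF/(1+0.0615)^t    t·PV
  1        45.00        42.3928        42.3928
  2        45.00        39.9367        79.8735
  3        45.00        37.6229       112.8688
  4        45.00        35.4432       141.7727
  5        45.00        33.3897       166.9485
  6       545.00       380.9575     2,285.7449
  Σ                    569.7428     2,829.6011
P = 569.7428; D_Mac = 4.96645 yrs; D_mod = 4.96645/(1+0.0615) = 4.67871 yrs.
ΔP/P ≈ -D_mod · Δy = -4.67871 × (-0.0045) = +0.021054 = +2.1054%.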